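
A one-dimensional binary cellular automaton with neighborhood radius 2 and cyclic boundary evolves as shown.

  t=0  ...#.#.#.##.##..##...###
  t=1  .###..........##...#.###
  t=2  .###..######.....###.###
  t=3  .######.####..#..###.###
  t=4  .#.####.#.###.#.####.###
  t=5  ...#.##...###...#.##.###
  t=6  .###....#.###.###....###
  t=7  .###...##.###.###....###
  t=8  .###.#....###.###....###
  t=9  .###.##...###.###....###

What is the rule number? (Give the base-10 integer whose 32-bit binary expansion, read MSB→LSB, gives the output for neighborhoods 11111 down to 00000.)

4070195637

  #####|#  b31=1 t=2,i=8
  ####.|#  b30=1 t=2,i=10
  ###.#|#  b29=1 t=1,i=23
  ###..|#  b28=1 t=0,i=23
  ##.##|.  b27=0 t=0,i=11
  ##.#.|.  b26=0 t=4,i=0
  ##..#|#  b25=1 t=0,i=14
  ##...|.  b24=0 t=0,i=0
  #.###|#  b23=1 t=1,i=1
  #.##.|.  b22=0 t=0,i=9
  #.#.#|.  b21=0 t=0,i=5
  #.#..|#  b20=1 t=8,i=5
  #..##|#  b19=1 t=0,i=15
  #..#.|.  b18=0 t=3,i=13
  #...#|#  b17=1 t=0,i=1
  #....|.  b16=0 t=1,i=5
  .####|.  b15=0 t=2,i=7
  .###.|#  b14=1 t=0,i=22
  .##.#|.  b13=0 t=0,i=10
  .##..|.  b12=0 t=0,i=13
  .#.##|.  b11=0 t=0,i=8
  .#.#.|.  b10=0 t=0,i=4
  .#..#|.  b9=0 t=3,i=15
  .#...|#  b8=1 t=8,i=6
  ..###|#  b7=1 t=0,i=21
  ..##.|.  b6=0 t=0,i=16
  ..#.#|#  b5=1 t=0,i=3
  ..#..|#  b4=1 t=3,i=14
  ...##|.  b3=0 t=0,i=20
  ...#.|#  b2=1 t=0,i=2
  ....#|.  b1=0 t=1,i=12
  .....|#  b0=1 t=1,i=6
  bits 11110010100110100100000110110101 = 4070195637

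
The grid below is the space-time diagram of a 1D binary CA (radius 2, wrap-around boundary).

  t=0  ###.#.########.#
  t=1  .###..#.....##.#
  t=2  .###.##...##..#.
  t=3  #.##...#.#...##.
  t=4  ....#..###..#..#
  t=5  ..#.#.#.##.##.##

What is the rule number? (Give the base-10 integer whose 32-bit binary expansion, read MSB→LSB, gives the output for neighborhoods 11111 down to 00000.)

1973175354

  nb #####: next=.  (t=0,i=8, bit31=0)
  nb ####.: next=#  (t=0,i=1, bit30=1)
  nb ###.#: next=#  (t=0,i=2, bit29=1)
  nb ###..: next=#  (t=1,i=3, bit28=1)
  nb ##.##: next=.  (t=0,i=14, bit27=0)
  nb ##.#.: next=#  (t=0,i=3, bit26=1)
  nb ##..#: next=.  (t=1,i=4, bit25=0)
  nb ##...: next=#  (t=2,i=7, bit24=1)
  nb #.###: next=#  (t=0,i=6, bit23=1)
  nb #.##.: next=.  (t=2,i=5, bit22=0)
  nb #.#.#: next=.  (t=0,i=4, bit21=0)
  nb #.#..: next=#  (t=3,i=9, bit20=1)
  nb #..##: next=#  (t=2,i=0, bit19=1)
  nb #..#.: next=#  (t=1,i=5, bit18=1)
  nb #...#: next=.  (t=2,i=8, bit17=0)
  nb #....: next=.  (t=1,i=8, bit16=0)
  nb .####: next=.  (t=0,i=0, bit15=0)
  nb .###.: next=#  (t=1,i=2, bit14=1)
  nb .##.#: next=.  (t=1,i=13, bit13=0)
  nb .##..: next=.  (t=2,i=6, bit12=0)
  nb .#.##: next=.  (t=0,i=5, bit11=0)
  nb .#.#.: next=#  (t=3,i=8, bit10=1)
  nb .#..#: next=.  (t=2,i=15, bit9=0)
  nb .#...: next=.  (t=1,i=7, bit8=0)
  nb ..###: next=.  (t=2,i=1, bit7=0)
  nb ..##.: next=.  (t=1,i=12, bit6=0)
  nb ..#.#: next=#  (t=3,i=7, bit5=1)
  nb ..#..: next=#  (t=1,i=6, bit4=1)
  nb ...##: next=#  (t=1,i=11, bit3=1)
  nb ...#.: next=.  (t=3,i=6, bit2=0)
  nb ....#: next=#  (t=1,i=10, bit1=1)
  nb .....: next=.  (t=1,i=9, bit0=0)
  bits 01110101100111000100010000111010 = 1973175354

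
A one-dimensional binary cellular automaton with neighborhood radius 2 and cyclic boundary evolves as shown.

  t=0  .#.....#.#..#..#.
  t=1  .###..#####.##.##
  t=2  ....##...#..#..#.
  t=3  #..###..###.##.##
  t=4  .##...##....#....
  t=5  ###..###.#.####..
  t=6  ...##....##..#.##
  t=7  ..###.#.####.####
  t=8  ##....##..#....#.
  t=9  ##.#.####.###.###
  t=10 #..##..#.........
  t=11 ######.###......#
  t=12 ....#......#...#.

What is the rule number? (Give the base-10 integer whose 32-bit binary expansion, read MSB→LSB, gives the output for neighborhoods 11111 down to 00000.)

  nb #####: next=.  (t=1,i=8, bit31=0)
  nb ####.: next=#  (t=1,i=9, bit30=1)
  nb ###.#: next=.  (t=1,i=10, bit29=0)
  nb ###..: next=.  (t=1,i=3, bit28=0)
  nb ##.##: next=.  (t=1,i=0, bit27=0)
  nb ##.#.: next=.  (t=5,i=8, bit26=0)
  nb ##..#: next=#  (t=1,i=4, bit25=1)
  nb ##...: next=.  (t=2,i=6, bit24=0)
  nb #.###: next=.  (t=1,i=1, bit23=0)
  nb #.##.: next=#  (t=1,i=12, bit22=1)
  nb #.#.#: next=#  (t=5,i=9, bit21=1)
  nb #.#..: next=#  (t=0,i=9, bit20=1)
  nb #..##: next=#  (t=1,i=5, bit19=1)
  nb #..#.: next=.  (t=0,i=0, bit18=0)
  nb #...#: next=.  (t=2,i=7, bit17=0)
  nb #....: next=#  (t=0,i=3, bit16=1)
  nb .####: next=.  (t=1,i=7, bit15=0)
  nb .###.: next=.  (t=1,i=2, bit14=0)
  nb .##.#: next=.  (t=1,i=13, bit13=0)
  nb .##..: next=#  (t=2,i=5, bit12=1)
  nb .#.##: next=#  (t=5,i=10, bit11=1)
  nb .#.#.: next=#  (t=0,i=8, bit10=1)
  nb .#..#: next=#  (t=0,i=10, bit9=1)
  nb .#...: next=#  (t=0,i=2, bit8=1)
  nb ..###: next=.  (t=1,i=6, bit7=0)
  nb ..##.: next=#  (t=2,i=4, bit6=1)
  nb ..#.#: next=#  (t=0,i=7, bit5=1)
  nb ..#..: next=#  (t=0,i=1, bit4=1)
  nb ...##: next=#  (t=2,i=3, bit3=1)
  nb ...#.: next=#  (t=0,i=6, bit2=1)
  nb ....#: next=.  (t=0,i=5, bit1=0)
  nb .....: next=.  (t=0,i=4, bit0=0)
  bits 01000010011110010001111101111100 = 1115234172

1115234172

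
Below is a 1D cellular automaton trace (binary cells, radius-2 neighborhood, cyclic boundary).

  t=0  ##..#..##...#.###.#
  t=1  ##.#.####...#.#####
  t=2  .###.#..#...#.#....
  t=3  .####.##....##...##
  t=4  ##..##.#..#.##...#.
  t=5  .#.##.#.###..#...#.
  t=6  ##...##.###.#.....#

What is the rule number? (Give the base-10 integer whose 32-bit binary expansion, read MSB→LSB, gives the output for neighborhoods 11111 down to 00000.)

1017927395

  ##### -> .   bit 31 = 0  t=1,i=16
  ####. -> .   bit 30 = 0  t=1,i=0
  ###.# -> #   bit 29 = 1  t=0,i=16
  ###.. -> #   bit 28 = 1  t=0,i=1
  ##.## -> #   bit 27 = 1  t=0,i=17
  ##.#. -> #   bit 26 = 1  t=1,i=2
  ##..# -> .   bit 25 = 0  t=0,i=2
  ##... -> .   bit 24 = 0  t=0,i=9
  #.### -> #   bit 23 = 1  t=0,i=14
  #.##. -> .   bit 22 = 0  t=3,i=6
  #.#.# -> #   bit 21 = 1  t=1,i=3
  #.#.. -> .   bit 20 = 0  t=2,i=5
  #..## -> #   bit 19 = 1  t=0,i=6
  #..#. -> #   bit 18 = 1  t=0,i=3
  #...# -> .   bit 17 = 0  t=0,i=10
  #.... -> .   bit 16 = 0  t=2,i=16
  .#### -> .   bit 15 = 0  t=1,i=6
  .###. -> #   bit 14 = 1  t=0,i=0
  .##.# -> .   bit 13 = 0  t=3,i=18
  .##.. -> #   bit 12 = 1  t=0,i=8
  .#.## -> .   bit 11 = 0  t=0,i=13
  .#.#. -> #   bit 10 = 1  t=2,i=13
  .#..# -> #   bit 9 = 1  t=0,i=5
  .#... -> .   bit 8 = 0  t=2,i=9
  ..### -> #   bit 7 = 1  t=2,i=1
  ..##. -> #   bit 6 = 1  t=0,i=7
  ..#.# -> #   bit 5 = 1  t=0,i=12
  ..#.. -> .   bit 4 = 0  t=0,i=4
  ...## -> .   bit 3 = 0  t=2,i=0
  ...#. -> .   bit 2 = 0  t=0,i=11
  ....# -> #   bit 1 = 1  t=2,i=18
  ..... -> #   bit 0 = 1  t=2,i=17
  bits 00111100101011000101011011100011 = 1017927395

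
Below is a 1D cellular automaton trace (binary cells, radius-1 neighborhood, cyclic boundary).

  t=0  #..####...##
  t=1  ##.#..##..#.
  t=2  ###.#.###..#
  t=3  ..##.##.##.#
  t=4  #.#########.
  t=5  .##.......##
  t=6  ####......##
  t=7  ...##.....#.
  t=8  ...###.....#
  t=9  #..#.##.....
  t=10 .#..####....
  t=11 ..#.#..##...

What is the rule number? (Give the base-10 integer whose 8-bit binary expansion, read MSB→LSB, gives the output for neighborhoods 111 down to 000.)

120

  ###|.  b7=0 t=0,i=4
  ##.|#  b6=1 t=0,i=0
  #.#|#  b5=1 t=1,i=2
  #..|#  b4=1 t=0,i=1
  .##|#  b3=1 t=0,i=3
  .#.|.  b2=0 t=1,i=3
  ..#|.  b1=0 t=0,i=2
  ...|.  b0=0 t=0,i=8
  bits 01111000 = 120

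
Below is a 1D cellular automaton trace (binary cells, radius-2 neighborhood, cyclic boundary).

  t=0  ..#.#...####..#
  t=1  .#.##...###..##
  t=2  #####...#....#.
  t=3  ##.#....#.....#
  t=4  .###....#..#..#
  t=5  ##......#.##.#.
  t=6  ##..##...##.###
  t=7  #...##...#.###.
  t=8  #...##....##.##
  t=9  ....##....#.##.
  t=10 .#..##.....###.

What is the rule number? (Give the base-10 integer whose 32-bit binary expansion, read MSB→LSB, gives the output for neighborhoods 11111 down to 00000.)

  #####|.  b31=0 t=2,i=2
  ####.|#  b30=1 t=0,i=10
  ###.#|#  b29=1 t=3,i=1
  ###..|.  b28=0 t=0,i=11
  ##.##|#  b27=1 t=6,i=11
  ##.#.|#  b26=1 t=1,i=0
  ##..#|.  b25=0 t=0,i=12
  ##...|.  b24=0 t=1,i=5
  #.###|#  b23=1 t=2,i=0
  #.##.|#  b22=1 t=1,i=3
  #.#.#|#  b21=1 t=1,i=1
  #.#..|#  b20=1 t=0,i=4
  #..##|.  b19=0 t=1,i=12
  #..#.|#  b18=1 t=0,i=1
  #...#|.  b17=0 t=0,i=6
  #....|.  b16=0 t=2,i=10
  .####|#  b15=1 t=0,i=9
  .###.|.  b14=0 t=1,i=9
  .##.#|.  b13=0 t=1,i=14
  .##..|#  b12=1 t=1,i=4
  .#.##|#  b11=1 t=1,i=2
  .#.#.|#  b10=1 t=0,i=3
  .#..#|.  b9=0 t=0,i=0
  .#...|.  b8=0 t=0,i=5
  ..###|#  b7=1 t=0,i=8
  ..##.|#  b6=1 t=1,i=13
  ..#.#|.  b5=0 t=0,i=2
  ..#..|#  b4=1 t=0,i=14
  ...##|.  b3=0 t=0,i=7
  ...#.|.  b2=0 t=2,i=7
  ....#|.  b1=0 t=2,i=11
  .....|#  b0=1 t=3,i=11
  bits 01101100111101001001110011010001 = 1827970257

1827970257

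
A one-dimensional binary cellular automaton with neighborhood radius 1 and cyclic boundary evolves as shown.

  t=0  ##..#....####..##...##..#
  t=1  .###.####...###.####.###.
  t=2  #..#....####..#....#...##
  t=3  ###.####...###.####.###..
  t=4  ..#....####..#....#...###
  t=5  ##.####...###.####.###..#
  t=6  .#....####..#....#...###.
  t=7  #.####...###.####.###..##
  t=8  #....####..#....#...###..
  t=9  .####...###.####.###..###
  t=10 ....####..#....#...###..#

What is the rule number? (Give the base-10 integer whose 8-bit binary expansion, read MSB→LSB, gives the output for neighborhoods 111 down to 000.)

83

  ###|.  b7=0 t=0,i=0
  ##.|#  b6=1 t=0,i=1
  #.#|.  b5=0 t=1,i=4
  #..|#  b4=1 t=0,i=2
  .##|.  b3=0 t=0,i=9
  .#.|.  b2=0 t=0,i=4
  ..#|#  b1=1 t=0,i=3
  ...|#  b0=1 t=0,i=6
  bits 01010011 = 83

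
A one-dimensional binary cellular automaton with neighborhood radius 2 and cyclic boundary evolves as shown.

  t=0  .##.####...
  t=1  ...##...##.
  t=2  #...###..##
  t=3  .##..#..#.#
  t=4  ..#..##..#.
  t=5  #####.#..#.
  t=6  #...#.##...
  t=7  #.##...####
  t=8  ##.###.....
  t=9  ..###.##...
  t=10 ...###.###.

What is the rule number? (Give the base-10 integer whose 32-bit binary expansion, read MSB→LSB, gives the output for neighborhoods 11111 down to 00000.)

698045972

  [31] ##### => .  t=5,i=2
  [30] ####. => .  t=0,i=6
  [29] ###.# => #  t=5,i=4
  [28] ###.. => .  t=0,i=7
  [27] ##.## => #  t=0,i=3
  [26] ##.#. => .  t=5,i=5
  [25] ##..# => .  t=2,i=7
  [24] ##... => #  t=0,i=8
  [23] #.### => #  t=0,i=4
  [22] #.##. => .  t=3,i=1
  [21] #.#.# => .  t=3,i=10
  [20] #.#.. => #  t=5,i=6
  [19] #..## => #  t=2,i=8
  [18] #..#. => .  t=3,i=4
  [17] #...# => #  t=1,i=6
  [16] #.... => #  t=0,i=9
  [15] .#### => .  t=0,i=5
  [14] .###. => #  t=2,i=5
  [13] .##.# => .  t=0,i=2
  [12] .##.. => #  t=1,i=4
  [11] .#.## => .  t=3,i=0
  [10] .#.#. => #  t=3,i=9
  [9] .#..# => #  t=3,i=6
  [8] .#... => .  t=4,i=10
  [7] ..### => .  t=2,i=4
  [6] ..##. => .  t=0,i=1
  [5] ..#.# => .  t=3,i=8
  [4] ..#.. => #  t=3,i=5
  [3] ...## => .  t=0,i=0
  [2] ...#. => #  t=4,i=1
  [1] ....# => .  t=0,i=10
  [0] ..... => .  t=8,i=8
  bits 00101001100110110101011000010100 = 698045972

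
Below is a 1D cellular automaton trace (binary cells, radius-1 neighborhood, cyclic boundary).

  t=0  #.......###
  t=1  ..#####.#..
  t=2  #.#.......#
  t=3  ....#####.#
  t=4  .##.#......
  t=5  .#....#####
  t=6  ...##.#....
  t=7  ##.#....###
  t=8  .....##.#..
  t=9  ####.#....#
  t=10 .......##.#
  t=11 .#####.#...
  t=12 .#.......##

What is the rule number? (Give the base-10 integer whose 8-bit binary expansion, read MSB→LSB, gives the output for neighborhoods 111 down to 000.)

  ###|.  b7=0 t=0,i=9
  ##.|.  b6=0 t=0,i=0
  #.#|.  b5=0 t=1,i=7
  #..|.  b4=0 t=0,i=1
  .##|#  b3=1 t=0,i=8
  .#.|.  b2=0 t=1,i=8
  ..#|.  b1=0 t=0,i=7
  ...|#  b0=1 t=0,i=2
  bits 00001001 = 9

9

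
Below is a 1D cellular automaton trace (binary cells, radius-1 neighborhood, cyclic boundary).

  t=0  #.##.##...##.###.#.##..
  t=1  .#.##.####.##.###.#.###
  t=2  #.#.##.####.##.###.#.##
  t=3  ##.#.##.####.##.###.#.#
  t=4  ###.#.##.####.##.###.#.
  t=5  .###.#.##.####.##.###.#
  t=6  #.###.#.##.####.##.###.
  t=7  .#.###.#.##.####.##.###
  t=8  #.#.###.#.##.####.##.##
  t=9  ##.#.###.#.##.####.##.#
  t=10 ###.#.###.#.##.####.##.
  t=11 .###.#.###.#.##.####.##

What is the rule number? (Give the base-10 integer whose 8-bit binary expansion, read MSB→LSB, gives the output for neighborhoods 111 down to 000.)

  ###|#  b7=1 t=0,i=14
  ##.|#  b6=1 t=0,i=3
  #.#|#  b5=1 t=0,i=1
  #..|#  b4=1 t=0,i=7
  .##|.  b3=0 t=0,i=2
  .#.|.  b2=0 t=0,i=0
  ..#|#  b1=1 t=0,i=9
  ...|#  b0=1 t=0,i=8
  bits 11110011 = 243

243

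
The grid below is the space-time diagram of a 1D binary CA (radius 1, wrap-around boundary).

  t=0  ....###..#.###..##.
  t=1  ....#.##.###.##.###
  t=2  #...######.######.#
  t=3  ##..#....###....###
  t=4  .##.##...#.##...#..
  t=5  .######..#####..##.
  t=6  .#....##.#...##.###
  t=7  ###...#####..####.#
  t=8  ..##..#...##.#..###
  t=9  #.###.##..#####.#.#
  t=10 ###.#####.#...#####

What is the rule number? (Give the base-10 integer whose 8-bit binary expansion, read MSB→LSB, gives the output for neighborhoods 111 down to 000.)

124

  ###|.  b7=0 t=0,i=5
  ##.|#  b6=1 t=0,i=6
  #.#|#  b5=1 t=0,i=10
  #..|#  b4=1 t=0,i=7
  .##|#  b3=1 t=0,i=4
  .#.|#  b2=1 t=0,i=9
  ..#|.  b1=0 t=0,i=3
  ...|.  b0=0 t=0,i=0
  bits 01111100 = 124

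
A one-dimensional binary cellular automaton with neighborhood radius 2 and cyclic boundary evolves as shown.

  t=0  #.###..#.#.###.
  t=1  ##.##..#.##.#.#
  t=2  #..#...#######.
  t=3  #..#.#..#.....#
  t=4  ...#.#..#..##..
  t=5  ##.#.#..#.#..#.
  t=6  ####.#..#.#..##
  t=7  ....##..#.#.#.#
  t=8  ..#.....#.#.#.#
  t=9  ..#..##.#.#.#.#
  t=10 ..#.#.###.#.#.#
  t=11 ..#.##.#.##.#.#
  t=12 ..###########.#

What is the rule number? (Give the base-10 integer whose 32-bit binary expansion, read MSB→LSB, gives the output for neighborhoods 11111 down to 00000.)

360376371

  #####|.  b31=0 t=2,i=9
  ####.|.  b30=0 t=2,i=12
  ###.#|.  b29=0 t=0,i=13
  ###..|#  b28=1 t=0,i=4
  ##.##|.  b27=0 t=1,i=2
  ##.#.|#  b26=1 t=0,i=14
  ##..#|.  b25=0 t=0,i=5
  ##...|#  b24=1 t=4,i=13
  #.###|.  b23=0 t=0,i=2
  #.##.|#  b22=1 t=1,i=3
  #.#.#|#  b21=1 t=0,i=0
  #.#..|#  b20=1 t=2,i=0
  #..##|#  b19=1 t=4,i=10
  #..#.|.  b18=0 t=0,i=6
  #...#|#  b17=1 t=2,i=5
  #....|.  b16=0 t=3,i=10
  .####|#  b15=1 t=2,i=8
  .###.|#  b14=1 t=0,i=3
  .##.#|#  b13=1 t=1,i=10
  .##..|.  b12=0 t=1,i=4
  .#.##|#  b11=1 t=0,i=1
  .#.#.|.  b10=0 t=0,i=8
  .#..#|.  b9=0 t=2,i=1
  .#...|.  b8=0 t=2,i=4
  ..###|.  b7=0 t=2,i=7
  ..##.|.  b6=0 t=3,i=14
  ..#.#|#  b5=1 t=0,i=7
  ..#..|#  b4=1 t=2,i=3
  ...##|.  b3=0 t=2,i=6
  ...#.|.  b2=0 t=4,i=2
  ....#|#  b1=1 t=3,i=12
  .....|#  b0=1 t=3,i=11
  bits 00010101011110101110100000110011 = 360376371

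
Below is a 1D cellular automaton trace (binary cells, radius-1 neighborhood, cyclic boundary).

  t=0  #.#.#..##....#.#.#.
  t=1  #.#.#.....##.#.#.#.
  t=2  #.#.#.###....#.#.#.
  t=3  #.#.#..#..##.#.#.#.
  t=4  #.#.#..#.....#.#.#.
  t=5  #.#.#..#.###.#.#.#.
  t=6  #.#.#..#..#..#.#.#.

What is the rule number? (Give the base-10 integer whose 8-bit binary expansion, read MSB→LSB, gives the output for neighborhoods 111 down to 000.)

133

  ###|#  b7=1 t=2,i=7
  ##.|.  b6=0 t=0,i=8
  #.#|.  b5=0 t=0,i=1
  #..|.  b4=0 t=0,i=5
  .##|.  b3=0 t=0,i=7
  .#.|#  b2=1 t=0,i=0
  ..#|.  b1=0 t=0,i=6
  ...|#  b0=1 t=0,i=10
  bits 10000101 = 133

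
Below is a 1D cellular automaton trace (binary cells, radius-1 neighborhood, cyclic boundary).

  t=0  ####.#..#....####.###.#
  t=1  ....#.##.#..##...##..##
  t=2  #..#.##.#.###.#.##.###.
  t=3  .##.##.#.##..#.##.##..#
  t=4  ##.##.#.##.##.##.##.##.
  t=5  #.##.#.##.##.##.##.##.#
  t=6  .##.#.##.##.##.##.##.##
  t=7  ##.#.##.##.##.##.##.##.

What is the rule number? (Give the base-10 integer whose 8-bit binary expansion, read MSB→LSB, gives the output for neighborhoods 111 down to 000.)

  ###|.  b7=0 t=0,i=0
  ##.|.  b6=0 t=0,i=3
  #.#|#  b5=1 t=0,i=4
  #..|#  b4=1 t=0,i=6
  .##|#  b3=1 t=0,i=13
  .#.|.  b2=0 t=0,i=5
  ..#|#  b1=1 t=0,i=7
  ...|.  b0=0 t=0,i=10
  bits 00111010 = 58

58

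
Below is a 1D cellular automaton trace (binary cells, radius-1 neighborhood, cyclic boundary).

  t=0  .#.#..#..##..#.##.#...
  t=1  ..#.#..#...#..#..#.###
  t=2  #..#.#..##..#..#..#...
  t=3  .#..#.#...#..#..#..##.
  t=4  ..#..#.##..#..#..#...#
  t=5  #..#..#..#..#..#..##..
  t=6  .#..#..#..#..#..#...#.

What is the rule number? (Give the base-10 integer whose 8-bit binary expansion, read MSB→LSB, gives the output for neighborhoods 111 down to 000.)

  [7] ### => .  t=1,i=20
  [6] ##. => .  t=0,i=10
  [5] #.# => #  t=0,i=2
  [4] #.. => #  t=0,i=4
  [3] .## => .  t=0,i=9
  [2] .#. => .  t=0,i=1
  [1] ..# => .  t=0,i=0
  [0] ... => #  t=0,i=20
  bits 00110001 = 49

49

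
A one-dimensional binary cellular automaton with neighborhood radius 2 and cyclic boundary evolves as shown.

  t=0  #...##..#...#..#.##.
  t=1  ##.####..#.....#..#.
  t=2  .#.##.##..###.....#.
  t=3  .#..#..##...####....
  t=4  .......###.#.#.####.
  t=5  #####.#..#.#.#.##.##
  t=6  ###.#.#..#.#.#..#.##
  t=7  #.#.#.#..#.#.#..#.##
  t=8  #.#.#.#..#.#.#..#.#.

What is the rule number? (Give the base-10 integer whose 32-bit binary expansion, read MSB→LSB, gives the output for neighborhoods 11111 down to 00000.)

  nb #####: next=#  (t=5,i=0, bit31=1)
  nb ####.: next=.  (t=1,i=5, bit30=0)
  nb ###.#: next=#  (t=4,i=9, bit29=1)
  nb ###..: next=#  (t=1,i=6, bit28=1)
  nb ##.##: next=.  (t=1,i=2, bit27=0)
  nb ##.#.: next=.  (t=0,i=19, bit26=0)
  nb ##..#: next=#  (t=0,i=6, bit25=1)
  nb ##...: next=#  (t=2,i=13, bit24=1)
  nb #.###: next=#  (t=1,i=3, bit23=1)
  nb #.##.: next=.  (t=0,i=17, bit22=0)
  nb #.#.#: next=#  (t=4,i=11, bit21=1)
  nb #.#..: next=#  (t=0,i=0, bit20=1)
  nb #..##: next=.  (t=2,i=9, bit19=0)
  nb #..#.: next=.  (t=0,i=7, bit18=0)
  nb #...#: next=.  (t=0,i=2, bit17=0)
  nb #....: next=#  (t=1,i=11, bit16=1)
  nb .####: next=#  (t=1,i=4, bit15=1)
  nb .###.: next=.  (t=2,i=11, bit14=0)
  nb .##.#: next=#  (t=0,i=18, bit13=1)
  nb .##..: next=#  (t=0,i=5, bit12=1)
  nb .#.##: next=.  (t=0,i=16, bit11=0)
  nb .#.#.: next=.  (t=4,i=12, bit10=0)
  nb .#..#: next=.  (t=0,i=13, bit9=0)
  nb .#...: next=#  (t=0,i=1, bit8=1)
  nb ..###: next=.  (t=2,i=10, bit7=0)
  nb ..##.: next=#  (t=0,i=4, bit6=1)
  nb ..#.#: next=#  (t=0,i=15, bit5=1)
  nb ..#..: next=.  (t=0,i=8, bit4=0)
  nb ...##: next=#  (t=0,i=3, bit3=1)
  nb ...#.: next=.  (t=0,i=11, bit2=0)
  nb ....#: next=.  (t=1,i=13, bit1=0)
  nb .....: next=#  (t=1,i=12, bit0=1)
  bits 10110011101100011011000101101001 = 3014766953

3014766953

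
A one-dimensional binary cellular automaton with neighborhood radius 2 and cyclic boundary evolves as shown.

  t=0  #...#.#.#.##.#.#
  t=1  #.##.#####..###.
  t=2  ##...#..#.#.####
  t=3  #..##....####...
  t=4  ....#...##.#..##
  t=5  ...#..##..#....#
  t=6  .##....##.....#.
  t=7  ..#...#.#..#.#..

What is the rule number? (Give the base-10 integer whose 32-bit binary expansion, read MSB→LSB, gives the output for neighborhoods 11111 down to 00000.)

  ##### -> .   bit 31 = 0  t=1,i=7
  ####. -> #   bit 30 = 1  t=1,i=8
  ###.# -> #   bit 29 = 1  t=1,i=14
  ###.. -> .   bit 28 = 0  t=1,i=9
  ##.## -> .   bit 27 = 0  t=1,i=4
  ##.#. -> #   bit 26 = 1  t=0,i=12
  ##..# -> #   bit 25 = 1  t=1,i=10
  ##... -> .   bit 24 = 0  t=0,i=1
  #.### -> #   bit 23 = 1  t=1,i=5
  #.##. -> .   bit 22 = 0  t=0,i=10
  #.#.# -> #   bit 21 = 1  t=0,i=6
  #.#.. -> .   bit 20 = 0  t=4,i=11
  #..## -> .   bit 19 = 0  t=1,i=11
  #..#. -> .   bit 18 = 0  t=2,i=7
  #...# -> #   bit 17 = 1  t=0,i=2
  #.... -> .   bit 16 = 0  t=3,i=6
  .#### -> .   bit 15 = 0  t=1,i=6
  .###. -> #   bit 14 = 1  t=1,i=13
  .##.# -> .   bit 13 = 0  t=0,i=11
  .##.. -> #   bit 12 = 1  t=0,i=0
  .#.## -> #   bit 11 = 1  t=0,i=9
  .#.#. -> #   bit 10 = 1  t=0,i=5
  .#..# -> .   bit 9 = 0  t=2,i=6
  .#... -> .   bit 8 = 0  t=4,i=5
  ..### -> #   bit 7 = 1  t=1,i=12
  ..##. -> .   bit 6 = 0  t=3,i=3
  ..#.# -> .   bit 5 = 0  t=0,i=4
  ..#.. -> .   bit 4 = 0  t=2,i=5
  ...## -> #   bit 3 = 1  t=3,i=8
  ...#. -> #   bit 2 = 1  t=0,i=3
  ....# -> .   bit 1 = 0  t=3,i=7
  ..... -> #   bit 0 = 1  t=6,i=11
  bits 01100110101000100101110010001101 = 1721916557

1721916557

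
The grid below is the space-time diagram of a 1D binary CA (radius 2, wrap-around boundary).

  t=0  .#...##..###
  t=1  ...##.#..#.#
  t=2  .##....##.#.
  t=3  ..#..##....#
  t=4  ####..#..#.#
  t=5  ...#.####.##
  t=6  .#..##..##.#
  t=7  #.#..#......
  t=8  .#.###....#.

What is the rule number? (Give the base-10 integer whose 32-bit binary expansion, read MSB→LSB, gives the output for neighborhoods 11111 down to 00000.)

  ##### -> .   bit 31 = 0  t=4,i=1
  ####. -> .   bit 30 = 0  t=4,i=2
  ###.# -> #   bit 29 = 1  t=0,i=11
  ###.. -> #   bit 28 = 1  t=4,i=3
  ##.## -> #   bit 27 = 1  t=5,i=9
  ##.#. -> .   bit 26 = 0  t=0,i=0
  ##..# -> .   bit 25 = 0  t=0,i=7
  ##... -> .   bit 24 = 0  t=2,i=3
  #.### -> #   bit 23 = 1  t=4,i=11
  #.##. -> .   bit 22 = 0  t=5,i=10
  #.#.# -> .   bit 21 = 0  t=6,i=11
  #.#.. -> .   bit 20 = 0  t=0,i=1
  #..## -> .   bit 19 = 0  t=0,i=8
  #..#. -> #   bit 18 = 1  t=1,i=8
  #...# -> #   bit 17 = 1  t=0,i=3
  #.... -> .   bit 16 = 0  t=2,i=4
  .#### -> .   bit 15 = 0  t=4,i=0
  .###. -> .   bit 14 = 0  t=0,i=10
  .##.# -> .   bit 13 = 0  t=1,i=4
  .##.. -> #   bit 12 = 1  t=0,i=6
  .#.## -> #   bit 11 = 1  t=4,i=10
  .#.#. -> #   bit 10 = 1  t=1,i=10
  .#..# -> #   bit 9 = 1  t=1,i=7
  .#... -> .   bit 8 = 0  t=0,i=2
  ..### -> #   bit 7 = 1  t=0,i=9
  ..##. -> .   bit 6 = 0  t=0,i=5
  ..#.# -> .   bit 5 = 0  t=1,i=9
  ..#.. -> #   bit 4 = 1  t=3,i=2
  ...## -> #   bit 3 = 1  t=0,i=4
  ...#. -> .   bit 2 = 0  t=3,i=10
  ....# -> #   bit 1 = 1  t=2,i=5
  ..... -> .   bit 0 = 0  t=7,i=8
  bits 00111000100001100001111010011010 = 948313754

948313754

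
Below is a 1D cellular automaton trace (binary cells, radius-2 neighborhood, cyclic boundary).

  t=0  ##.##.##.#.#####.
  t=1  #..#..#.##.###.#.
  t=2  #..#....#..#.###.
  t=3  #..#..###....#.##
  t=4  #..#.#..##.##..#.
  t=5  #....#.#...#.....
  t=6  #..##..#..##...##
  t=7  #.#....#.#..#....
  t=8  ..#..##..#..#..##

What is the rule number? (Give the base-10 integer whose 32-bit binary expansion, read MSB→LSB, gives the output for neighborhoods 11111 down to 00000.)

  nb #####: next=#  (t=0,i=13, bit31=1)
  nb ####.: next=.  (t=0,i=14, bit30=0)
  nb ###.#: next=#  (t=0,i=15, bit29=1)
  nb ###..: next=#  (t=3,i=0, bit28=1)
  nb ##.##: next=.  (t=0,i=2, bit27=0)
  nb ##.#.: next=#  (t=0,i=8, bit26=1)
  nb ##..#: next=.  (t=3,i=1, bit25=0)
  nb ##...: next=#  (t=3,i=9, bit24=1)
  nb #.###: next=#  (t=0,i=11, bit23=1)
  nb #.##.: next=#  (t=0,i=0, bit22=1)
  nb #.#.#: next=#  (t=0,i=9, bit21=1)
  nb #.#..: next=#  (t=1,i=0, bit20=1)
  nb #..##: next=#  (t=3,i=5, bit19=1)
  nb #..#.: next=.  (t=1,i=2, bit18=0)
  nb #...#: next=.  (t=5,i=9, bit17=0)
  nb #....: next=.  (t=2,i=5, bit16=0)
  nb .####: next=#  (t=0,i=12, bit15=1)
  nb .###.: next=.  (t=1,i=12, bit14=0)
  nb .##.#: next=.  (t=0,i=1, bit13=0)
  nb .##..: next=.  (t=4,i=12, bit12=0)
  nb .#.##: next=.  (t=0,i=10, bit11=0)
  nb .#.#.: next=.  (t=1,i=16, bit10=0)
  nb .#..#: next=.  (t=1,i=1, bit9=0)
  nb .#...: next=.  (t=2,i=4, bit8=0)
  nb ..###: next=.  (t=3,i=6, bit7=0)
  nb ..##.: next=.  (t=4,i=8, bit6=0)
  nb ..#.#: next=.  (t=1,i=6, bit5=0)
  nb ..#..: next=#  (t=1,i=3, bit4=1)
  nb ...##: next=.  (t=6,i=14, bit3=0)
  nb ...#.: next=#  (t=2,i=7, bit2=1)
  nb ....#: next=#  (t=2,i=6, bit1=1)
  nb .....: next=.  (t=5,i=14, bit0=0)
  bits 10110101111110001000000000010110 = 3052961814

3052961814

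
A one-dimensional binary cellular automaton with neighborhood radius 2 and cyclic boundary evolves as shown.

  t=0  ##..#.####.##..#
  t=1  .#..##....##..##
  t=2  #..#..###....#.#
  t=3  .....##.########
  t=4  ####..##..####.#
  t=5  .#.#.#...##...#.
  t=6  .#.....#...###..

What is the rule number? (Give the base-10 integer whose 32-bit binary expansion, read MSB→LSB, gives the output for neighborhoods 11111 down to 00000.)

2638948519

  ##### -> #   bit 31 = 1  t=3,i=10
  ####. -> .   bit 30 = 0  t=0,i=8
  ###.# -> .   bit 29 = 0  t=0,i=9
  ###.. -> #   bit 28 = 1  t=0,i=1
  ##.## -> #   bit 27 = 1  t=0,i=10
  ##.#. -> #   bit 26 = 1  t=1,i=0
  ##..# -> .   bit 25 = 0  t=0,i=2
  ##... -> #   bit 24 = 1  t=1,i=6
  #.### -> .   bit 23 = 0  t=0,i=6
  #.##. -> #   bit 22 = 1  t=0,i=11
  #.#.# -> .   bit 21 = 0  t=5,i=3
  #.#.. -> .   bit 20 = 0  t=1,i=1
  #..## -> #   bit 19 = 1  t=0,i=14
  #..#. -> .   bit 18 = 0  t=0,i=3
  #...# -> #   bit 17 = 1  t=5,i=7
  #.... -> #   bit 16 = 1  t=1,i=7
  .#### -> .   bit 15 = 0  t=0,i=7
  .###. -> .   bit 14 = 0  t=0,i=0
  .##.# -> #   bit 13 = 1  t=1,i=15
  .##.. -> .   bit 12 = 0  t=0,i=12
  .#.## -> #   bit 11 = 1  t=0,i=5
  .#.#. -> .   bit 10 = 0  t=5,i=2
  .#..# -> .   bit 9 = 0  t=1,i=2
  .#... -> .   bit 8 = 0  t=5,i=6
  ..### -> #   bit 7 = 1  t=0,i=15
  ..##. -> .   bit 6 = 0  t=1,i=4
  ..#.# -> #   bit 5 = 1  t=0,i=4
  ..#.. -> .   bit 4 = 0  t=2,i=3
  ...## -> .   bit 3 = 0  t=1,i=9
  ...#. -> #   bit 2 = 1  t=2,i=12
  ....# -> #   bit 1 = 1  t=1,i=8
  ..... -> #   bit 0 = 1  t=3,i=2
  bits 10011101010010110010100010100111 = 2638948519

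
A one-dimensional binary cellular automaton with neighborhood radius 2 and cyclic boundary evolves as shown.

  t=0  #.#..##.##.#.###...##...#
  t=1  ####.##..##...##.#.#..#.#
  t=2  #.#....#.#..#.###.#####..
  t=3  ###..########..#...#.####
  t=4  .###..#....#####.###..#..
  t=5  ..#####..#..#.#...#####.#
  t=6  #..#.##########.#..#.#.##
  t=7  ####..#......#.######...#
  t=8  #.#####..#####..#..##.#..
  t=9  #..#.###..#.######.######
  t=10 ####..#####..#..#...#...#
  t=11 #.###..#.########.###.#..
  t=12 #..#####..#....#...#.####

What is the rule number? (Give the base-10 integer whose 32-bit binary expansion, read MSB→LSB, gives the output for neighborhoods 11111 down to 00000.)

  [31] ##### => .  t=1,i=1
  [30] ####. => #  t=1,i=2
  [29] ###.# => .  t=1,i=3
  [28] ###.. => #  t=0,i=15
  [27] ##.## => .  t=0,i=7
  [26] ##.#. => #  t=0,i=1
  [25] ##..# => #  t=1,i=7
  [24] ##... => .  t=0,i=16
  [23] #.### => .  t=0,i=13
  [22] #.##. => .  t=0,i=8
  [21] #.#.# => .  t=0,i=11
  [20] #.#.. => #  t=0,i=2
  [19] #..## => .  t=0,i=4
  [18] #..#. => #  t=1,i=21
  [17] #...# => #  t=0,i=17
  [16] #.... => .  t=2,i=4
  [15] .#### => #  t=1,i=0
  [14] .###. => #  t=0,i=14
  [13] .##.# => #  t=0,i=0
  [12] .##.. => .  t=0,i=20
  [11] .#.## => .  t=0,i=12
  [10] .#.#. => #  t=1,i=18
  [9] .#..# => #  t=0,i=3
  [8] .#... => .  t=2,i=3
  [7] ..### => .  t=3,i=5
  [6] ..##. => #  t=0,i=5
  [5] ..#.# => #  t=1,i=22
  [4] ..#.. => #  t=3,i=15
  [3] ...## => .  t=0,i=18
  [2] ...#. => #  t=2,i=6
  [1] ....# => #  t=2,i=5
  [0] ..... => #  t=7,i=9
  bits 01010110000101101110011001110111 = 1444341367

1444341367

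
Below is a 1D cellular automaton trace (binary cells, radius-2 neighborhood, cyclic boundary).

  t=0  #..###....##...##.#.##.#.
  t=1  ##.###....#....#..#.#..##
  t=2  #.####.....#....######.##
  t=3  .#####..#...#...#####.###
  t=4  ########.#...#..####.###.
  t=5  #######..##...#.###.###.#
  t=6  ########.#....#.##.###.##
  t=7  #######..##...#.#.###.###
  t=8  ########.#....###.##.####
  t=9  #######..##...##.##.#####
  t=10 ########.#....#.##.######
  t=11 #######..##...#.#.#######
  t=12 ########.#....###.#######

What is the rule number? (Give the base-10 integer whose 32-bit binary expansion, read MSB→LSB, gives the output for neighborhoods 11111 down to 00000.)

3673475041

  [31] ##### => #  t=2,i=18
  [30] ####. => #  t=1,i=0
  [29] ###.# => .  t=1,i=1
  [28] ###.. => #  t=0,i=5
  [27] ##.## => #  t=1,i=2
  [26] ##.#. => .  t=0,i=17
  [25] ##..# => #  t=3,i=6
  [24] ##... => .  t=0,i=6
  [23] #.### => #  t=1,i=3
  [22] #.##. => #  t=0,i=20
  [21] #.#.# => #  t=0,i=18
  [20] #.#.. => #  t=0,i=0
  [19] #..## => .  t=0,i=2
  [18] #..#. => #  t=1,i=17
  [17] #...# => .  t=0,i=13
  [16] #.... => .  t=0,i=7
  [15] .#### => #  t=1,i=24
  [14] .###. => #  t=0,i=4
  [13] .##.# => .  t=0,i=16
  [12] .##.. => .  t=0,i=11
  [11] .#.## => .  t=0,i=19
  [10] .#.#. => #  t=0,i=24
  [9] .#..# => #  t=0,i=1
  [8] .#... => #  t=1,i=11
  [7] ..### => #  t=0,i=3
  [6] ..##. => #  t=0,i=10
  [5] ..#.# => #  t=1,i=18
  [4] ..#.. => .  t=1,i=10
  [3] ...## => .  t=0,i=9
  [2] ...#. => .  t=1,i=9
  [1] ....# => .  t=0,i=8
  [0] ..... => #  t=2,i=8
  bits 11011010111101001100011111100001 = 3673475041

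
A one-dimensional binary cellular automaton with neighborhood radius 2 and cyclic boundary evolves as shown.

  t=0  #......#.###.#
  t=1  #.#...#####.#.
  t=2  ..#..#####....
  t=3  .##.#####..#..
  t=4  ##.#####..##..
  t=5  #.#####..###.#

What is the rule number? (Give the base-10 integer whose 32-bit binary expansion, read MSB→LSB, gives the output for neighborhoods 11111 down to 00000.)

  #####|#  b31=1 t=1,i=8
  ####.|#  b30=1 t=1,i=9
  ###.#|.  b29=0 t=0,i=11
  ###..|.  b28=0 t=2,i=9
  ##.##|#  b27=1 t=0,i=12
  ##.#.|.  b26=0 t=1,i=11
  ##..#|.  b25=0 t=3,i=9
  ##...|.  b24=0 t=0,i=1
  #.###|#  b23=1 t=0,i=9
  #.##.|.  b22=0 t=0,i=13
  #.#.#|.  b21=0 t=1,i=0
  #.#..|#  b20=1 t=1,i=2
  #..##|#  b19=1 t=2,i=4
  #..#.|#  b18=1 t=3,i=10
  #...#|.  b17=0 t=1,i=4
  #....|#  b16=1 t=0,i=2
  .####|#  b15=1 t=1,i=7
  .###.|#  b14=1 t=0,i=10
  .##.#|.  b13=0 t=3,i=2
  .##..|#  b12=1 t=0,i=0
  .#.##|#  b11=1 t=0,i=8
  .#.#.|.  b10=0 t=1,i=1
  .#..#|.  b9=0 t=2,i=3
  .#...|.  b8=0 t=1,i=3
  ..###|#  b7=1 t=1,i=6
  ..##.|#  b6=1 t=3,i=1
  ..#.#|#  b5=1 t=0,i=7
  ..#..|#  b4=1 t=2,i=2
  ...##|#  b3=1 t=1,i=5
  ...#.|#  b2=1 t=0,i=6
  ....#|.  b1=0 t=0,i=5
  .....|.  b0=0 t=0,i=3
  bits 11001000100111011101100011111100 = 3365787900

3365787900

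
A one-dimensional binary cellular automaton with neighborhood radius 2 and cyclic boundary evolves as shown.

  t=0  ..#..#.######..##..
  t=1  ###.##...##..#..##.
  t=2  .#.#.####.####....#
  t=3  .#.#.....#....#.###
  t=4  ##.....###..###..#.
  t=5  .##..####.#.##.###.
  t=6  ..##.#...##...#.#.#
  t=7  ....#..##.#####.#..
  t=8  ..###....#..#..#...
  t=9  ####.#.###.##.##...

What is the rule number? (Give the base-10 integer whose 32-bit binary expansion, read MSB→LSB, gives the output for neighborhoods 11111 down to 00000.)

2401652926

  #####|#  b31=1 t=0,i=9
  ####.|.  b30=0 t=0,i=11
  ###.#|.  b29=0 t=1,i=2
  ###..|.  b28=0 t=0,i=12
  ##.##|#  b27=1 t=1,i=3
  ##.#.|#  b26=1 t=3,i=0
  ##..#|#  b25=1 t=0,i=13
  ##...|#  b24=1 t=0,i=17
  #.###|.  b23=0 t=0,i=7
  #.##.|.  b22=0 t=1,i=4
  #.#.#|#  b21=1 t=2,i=1
  #.#..|.  b20=0 t=3,i=3
  #..##|.  b19=0 t=0,i=14
  #..#.|#  b18=1 t=0,i=4
  #...#|#  b17=1 t=1,i=7
  #....|.  b16=0 t=0,i=18
  .####|.  b15=0 t=0,i=8
  .###.|#  b14=1 t=1,i=1
  .##.#|.  b13=0 t=1,i=17
  .##..|#  b12=1 t=0,i=16
  .#.##|.  b11=0 t=0,i=6
  .#.#.|.  b10=0 t=2,i=0
  .#..#|.  b9=0 t=0,i=3
  .#...|.  b8=0 t=3,i=4
  ..###|#  b7=1 t=4,i=7
  ..##.|.  b6=0 t=0,i=15
  ..#.#|#  b5=1 t=0,i=5
  ..#..|#  b4=1 t=0,i=2
  ...##|#  b3=1 t=1,i=8
  ...#.|#  b2=1 t=0,i=1
  ....#|#  b1=1 t=0,i=0
  .....|.  b0=0 t=3,i=6
  bits 10001111001001100101000010111110 = 2401652926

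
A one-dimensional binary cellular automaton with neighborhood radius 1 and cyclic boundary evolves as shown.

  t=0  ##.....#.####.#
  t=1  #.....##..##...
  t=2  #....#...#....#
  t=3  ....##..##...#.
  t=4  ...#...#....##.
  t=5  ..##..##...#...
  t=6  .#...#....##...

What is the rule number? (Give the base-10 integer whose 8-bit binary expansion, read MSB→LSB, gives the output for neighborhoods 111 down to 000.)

  [7] ### => #  t=0,i=0
  [6] ##. => .  t=0,i=1
  [5] #.# => .  t=0,i=8
  [4] #.. => .  t=0,i=2
  [3] .## => .  t=0,i=9
  [2] .#. => #  t=0,i=7
  [1] ..# => #  t=0,i=6
  [0] ... => .  t=0,i=3
  bits 10000110 = 134

134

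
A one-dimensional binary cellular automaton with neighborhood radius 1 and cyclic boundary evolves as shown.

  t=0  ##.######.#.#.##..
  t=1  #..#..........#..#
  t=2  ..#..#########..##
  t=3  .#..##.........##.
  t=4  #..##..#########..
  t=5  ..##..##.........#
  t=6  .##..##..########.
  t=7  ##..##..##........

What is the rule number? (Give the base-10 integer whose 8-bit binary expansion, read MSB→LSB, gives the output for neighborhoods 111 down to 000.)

  nb ###: next=.  (t=0,i=4, bit7=0)
  nb ##.: next=.  (t=0,i=1, bit6=0)
  nb #.#: next=.  (t=0,i=2, bit5=0)
  nb #..: next=.  (t=0,i=16, bit4=0)
  nb .##: next=#  (t=0,i=0, bit3=1)
  nb .#.: next=.  (t=0,i=10, bit2=0)
  nb ..#: next=#  (t=0,i=17, bit1=1)
  nb ...: next=#  (t=1,i=5, bit0=1)
  bits 00001011 = 11

11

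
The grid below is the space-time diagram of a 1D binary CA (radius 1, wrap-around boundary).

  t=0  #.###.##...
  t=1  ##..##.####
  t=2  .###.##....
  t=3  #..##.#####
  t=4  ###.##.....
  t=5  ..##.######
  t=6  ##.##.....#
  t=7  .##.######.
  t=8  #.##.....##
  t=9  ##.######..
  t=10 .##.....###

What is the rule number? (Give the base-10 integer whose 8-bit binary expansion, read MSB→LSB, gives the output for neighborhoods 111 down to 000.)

  nb ###: next=.  (t=0,i=3, bit7=0)
  nb ##.: next=#  (t=0,i=4, bit6=1)
  nb #.#: next=#  (t=0,i=1, bit5=1)
  nb #..: next=#  (t=0,i=8, bit4=1)
  nb .##: next=.  (t=0,i=2, bit3=0)
  nb .#.: next=#  (t=0,i=0, bit2=1)
  nb ..#: next=#  (t=0,i=10, bit1=1)
  nb ...: next=#  (t=0,i=9, bit0=1)
  bits 01110111 = 119

119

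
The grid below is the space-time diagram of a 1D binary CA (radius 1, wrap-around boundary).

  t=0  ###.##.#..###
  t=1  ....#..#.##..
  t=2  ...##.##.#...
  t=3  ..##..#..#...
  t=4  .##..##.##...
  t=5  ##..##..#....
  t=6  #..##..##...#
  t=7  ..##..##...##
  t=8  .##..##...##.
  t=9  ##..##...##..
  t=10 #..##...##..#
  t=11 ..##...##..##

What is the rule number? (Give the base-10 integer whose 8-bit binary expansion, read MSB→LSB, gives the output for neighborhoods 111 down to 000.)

  ### -> .   bit 7 = 0  t=0,i=0
  ##. -> .   bit 6 = 0  t=0,i=2
  #.# -> .   bit 5 = 0  t=0,i=3
  #.. -> .   bit 4 = 0  t=0,i=8
  .## -> #   bit 3 = 1  t=0,i=4
  .#. -> #   bit 2 = 1  t=0,i=7
  ..# -> #   bit 1 = 1  t=0,i=9
  ... -> .   bit 0 = 0  t=1,i=0
  bits 00001110 = 14

14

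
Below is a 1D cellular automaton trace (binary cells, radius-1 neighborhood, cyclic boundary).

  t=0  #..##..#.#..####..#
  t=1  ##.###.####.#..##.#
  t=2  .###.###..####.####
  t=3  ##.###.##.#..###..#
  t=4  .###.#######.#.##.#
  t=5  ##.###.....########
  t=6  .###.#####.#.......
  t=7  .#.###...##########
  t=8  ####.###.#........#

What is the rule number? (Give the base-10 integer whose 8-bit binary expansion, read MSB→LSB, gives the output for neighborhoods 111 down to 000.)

125

  nb ###: next=.  (t=0,i=13, bit7=0)
  nb ##.: next=#  (t=0,i=0, bit6=1)
  nb #.#: next=#  (t=0,i=8, bit5=1)
  nb #..: next=#  (t=0,i=1, bit4=1)
  nb .##: next=#  (t=0,i=3, bit3=1)
  nb .#.: next=#  (t=0,i=7, bit2=1)
  nb ..#: next=.  (t=0,i=2, bit1=0)
  nb ...: next=#  (t=5,i=7, bit0=1)
  bits 01111101 = 125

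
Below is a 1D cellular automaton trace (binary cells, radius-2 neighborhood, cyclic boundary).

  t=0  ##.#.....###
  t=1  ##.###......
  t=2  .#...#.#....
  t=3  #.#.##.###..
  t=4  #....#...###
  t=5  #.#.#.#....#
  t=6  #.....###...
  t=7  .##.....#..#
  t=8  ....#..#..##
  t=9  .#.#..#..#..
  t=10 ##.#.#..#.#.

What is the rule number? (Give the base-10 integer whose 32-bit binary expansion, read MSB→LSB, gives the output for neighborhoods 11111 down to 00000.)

  #####|.  b31=0 t=0,i=11
  ####.|#  b30=1 t=0,i=0
  ###.#|#  b29=1 t=0,i=1
  ###..|#  b28=1 t=1,i=5
  ##.##|.  b27=0 t=1,i=2
  ##.#.|.  b26=0 t=0,i=2
  ##..#|#  b25=1 t=3,i=10
  ##...|.  b24=0 t=1,i=6
  #.###|.  b23=0 t=1,i=3
  #.##.|.  b22=0 t=3,i=4
  #.#.#|.  b21=0 t=3,i=2
  #.#..|#  b20=1 t=0,i=3
  #..##|#  b19=1 t=8,i=9
  #..#.|#  b18=1 t=3,i=11
  #...#|.  b17=0 t=2,i=3
  #....|#  b16=1 t=0,i=5
  .####|.  b15=0 t=0,i=10
  .###.|.  b14=0 t=1,i=4
  .##.#|#  b13=1 t=1,i=1
  .##..|.  b12=0 t=7,i=2
  .#.##|.  b11=0 t=3,i=3
  .#.#.|.  b10=0 t=2,i=6
  .#..#|.  b9=0 t=7,i=9
  .#...|#  b8=1 t=0,i=4
  ..###|.  b7=0 t=0,i=9
  ..##.|.  b6=0 t=1,i=0
  ..#.#|#  b5=1 t=2,i=5
  ..#..|.  b4=0 t=2,i=1
  ...##|.  b3=0 t=0,i=8
  ...#.|#  b2=1 t=2,i=0
  ....#|.  b1=0 t=0,i=7
  .....|.  b0=0 t=0,i=6
  bits 01110010000111010010000100100100 = 1914511652

1914511652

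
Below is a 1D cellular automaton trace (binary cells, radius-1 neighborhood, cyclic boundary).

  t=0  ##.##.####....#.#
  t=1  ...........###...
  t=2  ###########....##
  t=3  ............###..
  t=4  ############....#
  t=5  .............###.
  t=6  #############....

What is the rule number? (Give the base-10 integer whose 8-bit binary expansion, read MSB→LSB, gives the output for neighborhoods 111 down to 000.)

  ### -> .   bit 7 = 0  t=0,i=0
  ##. -> .   bit 6 = 0  t=0,i=1
  #.# -> .   bit 5 = 0  t=0,i=2
  #.. -> .   bit 4 = 0  t=0,i=10
  .## -> .   bit 3 = 0  t=0,i=3
  .#. -> .   bit 2 = 0  t=0,i=14
  ..# -> #   bit 1 = 1  t=0,i=13
  ... -> #   bit 0 = 1  t=0,i=11
  bits 00000011 = 3

3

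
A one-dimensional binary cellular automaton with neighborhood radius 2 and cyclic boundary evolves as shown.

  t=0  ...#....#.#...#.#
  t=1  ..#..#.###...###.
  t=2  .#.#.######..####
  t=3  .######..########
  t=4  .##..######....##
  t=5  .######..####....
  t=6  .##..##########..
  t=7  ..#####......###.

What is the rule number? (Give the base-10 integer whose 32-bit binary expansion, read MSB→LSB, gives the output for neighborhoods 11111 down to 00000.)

  nb #####: next=.  (t=2,i=7, bit31=0)
  nb ####.: next=#  (t=2,i=9, bit30=1)
  nb ###.#: next=#  (t=2,i=16, bit29=1)
  nb ###..: next=#  (t=1,i=9, bit28=1)
  nb ##.##: next=.  (t=3,i=0, bit27=0)
  nb ##.#.: next=.  (t=2,i=0, bit26=0)
  nb ##..#: next=#  (t=2,i=11, bit25=1)
  nb ##...: next=#  (t=1,i=10, bit24=1)
  nb #.###: next=#  (t=1,i=7, bit23=1)
  nb #.##.: next=#  (t=4,i=1, bit22=1)
  nb #.#.#: next=#  (t=2,i=1, bit21=1)
  nb #.#..: next=.  (t=0,i=10, bit20=0)
  nb #..##: next=#  (t=2,i=12, bit19=1)
  nb #..#.: next=.  (t=1,i=4, bit18=0)
  nb #...#: next=.  (t=0,i=1, bit17=0)
  nb #....: next=#  (t=0,i=5, bit16=1)
  nb .####: next=#  (t=2,i=6, bit15=1)
  nb .###.: next=#  (t=1,i=8, bit14=1)
  nb .##.#: next=.  (t=4,i=16, bit13=0)
  nb .##..: next=#  (t=4,i=2, bit12=1)
  nb .#.##: next=#  (t=1,i=6, bit11=1)
  nb .#.#.: next=#  (t=0,i=9, bit10=1)
  nb .#..#: next=#  (t=1,i=3, bit9=1)
  nb .#...: next=.  (t=0,i=0, bit8=0)
  nb ..###: next=#  (t=1,i=13, bit7=1)
  nb ..##.: next=.  (t=4,i=15, bit6=0)
  nb ..#.#: next=#  (t=0,i=8, bit5=1)
  nb ..#..: next=.  (t=0,i=3, bit4=0)
  nb ...##: next=.  (t=1,i=12, bit3=0)
  nb ...#.: next=#  (t=0,i=2, bit2=1)
  nb ....#: next=.  (t=0,i=6, bit1=0)
  nb .....: next=.  (t=5,i=15, bit0=0)
  bits 01110011111010011101111010100100 = 1944706724

1944706724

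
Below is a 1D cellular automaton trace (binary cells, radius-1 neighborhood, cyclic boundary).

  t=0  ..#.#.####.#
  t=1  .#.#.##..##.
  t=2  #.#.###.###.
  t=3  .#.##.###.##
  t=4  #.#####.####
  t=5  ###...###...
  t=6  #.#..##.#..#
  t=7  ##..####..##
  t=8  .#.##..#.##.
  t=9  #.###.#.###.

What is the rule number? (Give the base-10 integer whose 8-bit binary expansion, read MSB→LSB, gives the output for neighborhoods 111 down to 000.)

  [7] ### => .  t=0,i=7
  [6] ##. => #  t=0,i=9
  [5] #.# => #  t=0,i=3
  [4] #.. => .  t=0,i=0
  [3] .## => #  t=0,i=6
  [2] .#. => .  t=0,i=2
  [1] ..# => #  t=0,i=1
  [0] ... => .  t=5,i=4
  bits 01101010 = 106

106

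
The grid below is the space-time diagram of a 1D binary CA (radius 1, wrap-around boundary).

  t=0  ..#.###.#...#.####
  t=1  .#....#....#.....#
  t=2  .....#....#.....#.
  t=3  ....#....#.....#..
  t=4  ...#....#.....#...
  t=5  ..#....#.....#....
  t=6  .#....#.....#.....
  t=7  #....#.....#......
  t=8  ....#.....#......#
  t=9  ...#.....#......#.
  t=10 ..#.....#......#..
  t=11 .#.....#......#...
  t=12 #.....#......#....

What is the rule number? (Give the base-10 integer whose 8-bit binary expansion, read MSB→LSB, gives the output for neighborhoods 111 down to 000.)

66

  ###|.  b7=0 t=0,i=5
  ##.|#  b6=1 t=0,i=6
  #.#|.  b5=0 t=0,i=3
  #..|.  b4=0 t=0,i=0
  .##|.  b3=0 t=0,i=4
  .#.|.  b2=0 t=0,i=2
  ..#|#  b1=1 t=0,i=1
  ...|.  b0=0 t=0,i=10
  bits 01000010 = 66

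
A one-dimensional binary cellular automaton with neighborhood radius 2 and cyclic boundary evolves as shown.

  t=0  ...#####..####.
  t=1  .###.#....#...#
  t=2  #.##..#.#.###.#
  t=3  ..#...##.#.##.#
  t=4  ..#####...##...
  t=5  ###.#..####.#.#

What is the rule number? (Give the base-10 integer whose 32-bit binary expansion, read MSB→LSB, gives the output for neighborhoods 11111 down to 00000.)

2705477115

  nb #####: next=#  (t=0,i=5, bit31=1)
  nb ####.: next=.  (t=0,i=6, bit30=0)
  nb ###.#: next=#  (t=1,i=3, bit29=1)
  nb ###..: next=.  (t=0,i=7, bit28=0)
  nb ##.##: next=.  (t=2,i=1, bit27=0)
  nb ##.#.: next=.  (t=1,i=4, bit26=0)
  nb ##..#: next=.  (t=0,i=8, bit25=0)
  nb ##...: next=#  (t=0,i=14, bit24=1)
  nb #.###: next=.  (t=1,i=1, bit23=0)
  nb #.##.: next=#  (t=2,i=2, bit22=1)
  nb #.#.#: next=.  (t=2,i=8, bit21=0)
  nb #.#..: next=.  (t=1,i=5, bit20=0)
  nb #..##: next=.  (t=0,i=9, bit19=0)
  nb #..#.: next=.  (t=2,i=5, bit18=0)
  nb #...#: next=#  (t=1,i=12, bit17=1)
  nb #....: next=.  (t=0,i=0, bit16=0)
  nb .####: next=.  (t=0,i=4, bit15=0)
  nb .###.: next=#  (t=1,i=2, bit14=1)
  nb .##.#: next=.  (t=2,i=0, bit13=0)
  nb .##..: next=.  (t=2,i=3, bit12=0)
  nb .#.##: next=#  (t=1,i=0, bit11=1)
  nb .#.#.: next=#  (t=2,i=7, bit10=1)
  nb .#..#: next=.  (t=3,i=0, bit9=0)
  nb .#...: next=#  (t=1,i=6, bit8=1)
  nb ..###: next=#  (t=0,i=3, bit7=1)
  nb ..##.: next=#  (t=3,i=6, bit6=1)
  nb ..#.#: next=#  (t=1,i=14, bit5=1)
  nb ..#..: next=#  (t=1,i=10, bit4=1)
  nb ...##: next=#  (t=0,i=2, bit3=1)
  nb ...#.: next=.  (t=1,i=9, bit2=0)
  nb ....#: next=#  (t=0,i=1, bit1=1)
  nb .....: next=#  (t=4,i=14, bit0=1)
  bits 10100001010000100100110111111011 = 2705477115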